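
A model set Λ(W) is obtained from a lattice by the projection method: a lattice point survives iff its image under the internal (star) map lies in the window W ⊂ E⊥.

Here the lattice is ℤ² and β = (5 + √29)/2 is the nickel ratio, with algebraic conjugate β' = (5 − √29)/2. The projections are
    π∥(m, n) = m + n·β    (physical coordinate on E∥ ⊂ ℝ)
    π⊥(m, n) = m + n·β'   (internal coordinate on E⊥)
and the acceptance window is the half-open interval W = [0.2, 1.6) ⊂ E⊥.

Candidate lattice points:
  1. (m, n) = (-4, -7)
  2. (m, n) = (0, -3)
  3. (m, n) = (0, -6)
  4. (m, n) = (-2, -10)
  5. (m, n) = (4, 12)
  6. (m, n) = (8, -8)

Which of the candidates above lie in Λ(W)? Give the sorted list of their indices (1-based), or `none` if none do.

2, 3

β' = (5−√29)/2 ≈ -0.192582.
#1 (-4,-7): internal coord -4 + (-7)·β' = -2.651923; -2.651923 ∉ [0.2, 1.6) → out
#2 (0,-3): internal coord 0 + (-3)·β' = +0.577747; +0.577747 ∈ [0.2, 1.6) → IN Λ
#3 (0,-6): internal coord 0 + (-6)·β' = +1.155494; +1.155494 ∈ [0.2, 1.6) → IN Λ
#4 (-2,-10): internal coord -2 + (-10)·β' = -0.074176; -0.074176 ∉ [0.2, 1.6) → out
#5 (4,12): internal coord 4 + (12)·β' = +1.689011; +1.689011 ∉ [0.2, 1.6) → out
#6 (8,-8): internal coord 8 + (-8)·β' = +9.540659; +9.540659 ∉ [0.2, 1.6) → out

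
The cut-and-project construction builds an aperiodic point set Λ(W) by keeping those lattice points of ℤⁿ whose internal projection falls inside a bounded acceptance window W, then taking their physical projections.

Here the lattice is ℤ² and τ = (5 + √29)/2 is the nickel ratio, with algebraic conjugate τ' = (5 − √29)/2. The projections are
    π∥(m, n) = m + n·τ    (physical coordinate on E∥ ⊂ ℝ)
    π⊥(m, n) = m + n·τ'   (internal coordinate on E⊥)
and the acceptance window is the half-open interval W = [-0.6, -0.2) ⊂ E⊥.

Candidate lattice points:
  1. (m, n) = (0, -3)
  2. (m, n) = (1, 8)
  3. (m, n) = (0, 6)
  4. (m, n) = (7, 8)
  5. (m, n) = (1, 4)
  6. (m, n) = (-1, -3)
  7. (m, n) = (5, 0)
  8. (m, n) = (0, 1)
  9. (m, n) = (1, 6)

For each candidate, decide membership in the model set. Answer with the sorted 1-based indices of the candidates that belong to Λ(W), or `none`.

τ' = (5−√29)/2 ≈ -0.192582.
#1 (0,-3): internal coord 0 + (-3)·τ' = +0.577747; +0.577747 ∉ [-0.6, -0.2) → out
#2 (1,8): internal coord 1 + (8)·τ' = -0.540659; -0.540659 ∈ [-0.6, -0.2) → IN Λ
#3 (0,6): internal coord 0 + (6)·τ' = -1.155494; -1.155494 ∉ [-0.6, -0.2) → out
#4 (7,8): internal coord 7 + (8)·τ' = +5.459341; +5.459341 ∉ [-0.6, -0.2) → out
#5 (1,4): internal coord 1 + (4)·τ' = +0.229670; +0.229670 ∉ [-0.6, -0.2) → out
#6 (-1,-3): internal coord -1 + (-3)·τ' = -0.422253; -0.422253 ∈ [-0.6, -0.2) → IN Λ
#7 (5,0): internal coord 5 + (0)·τ' = +5.000000; +5.000000 ∉ [-0.6, -0.2) → out
#8 (0,1): internal coord 0 + (1)·τ' = -0.192582; -0.192582 ∉ [-0.6, -0.2) → out
#9 (1,6): internal coord 1 + (6)·τ' = -0.155494; -0.155494 ∉ [-0.6, -0.2) → out

2, 6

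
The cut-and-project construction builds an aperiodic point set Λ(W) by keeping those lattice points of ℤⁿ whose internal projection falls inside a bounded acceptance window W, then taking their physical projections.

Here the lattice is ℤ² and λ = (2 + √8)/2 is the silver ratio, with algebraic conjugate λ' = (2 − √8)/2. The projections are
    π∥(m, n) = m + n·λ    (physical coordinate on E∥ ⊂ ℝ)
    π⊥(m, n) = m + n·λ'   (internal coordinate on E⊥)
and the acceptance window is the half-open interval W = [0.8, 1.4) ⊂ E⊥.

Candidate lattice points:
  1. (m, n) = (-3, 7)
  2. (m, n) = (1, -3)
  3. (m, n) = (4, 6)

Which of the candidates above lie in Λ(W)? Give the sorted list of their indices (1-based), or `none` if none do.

none

Compute λ' = (2−√8)/2 = -0.41421, so π⊥(m,n) = m -0.41421·n.
#1 (-3,7): internal coord -3 + (7)·λ' = -5.89949; -5.89949 ∉ [0.8, 1.4) → out
#2 (1,-3): internal coord 1 + (-3)·λ' = +2.24264; +2.24264 ∉ [0.8, 1.4) → out
#3 (4,6): internal coord 4 + (6)·λ' = +1.51472; +1.51472 ∉ [0.8, 1.4) → out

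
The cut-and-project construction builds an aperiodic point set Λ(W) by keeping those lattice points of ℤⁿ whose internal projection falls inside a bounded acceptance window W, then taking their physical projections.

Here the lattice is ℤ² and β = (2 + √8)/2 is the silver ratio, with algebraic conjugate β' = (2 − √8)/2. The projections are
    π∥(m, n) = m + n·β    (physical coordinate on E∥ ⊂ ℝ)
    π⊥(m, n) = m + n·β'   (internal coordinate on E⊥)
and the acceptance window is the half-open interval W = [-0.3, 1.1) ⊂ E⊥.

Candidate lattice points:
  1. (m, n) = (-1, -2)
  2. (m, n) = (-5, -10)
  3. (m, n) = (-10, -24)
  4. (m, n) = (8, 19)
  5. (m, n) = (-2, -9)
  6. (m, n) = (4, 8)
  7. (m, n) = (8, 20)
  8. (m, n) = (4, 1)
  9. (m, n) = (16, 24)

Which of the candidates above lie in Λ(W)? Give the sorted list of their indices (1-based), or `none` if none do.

β' = (2−√8)/2 ≈ -0.4142.
candidate 1: (m,n)=(-1,-2) → π∥ = -1-2·β ≈ -5.8284, π⊥ = -1-2·β' ≈ -0.1716 ∈ [-0.3, 1.1) ⇒ IN Λ
candidate 2: (m,n)=(-5,-10) → π∥ = -5-10·β ≈ -29.1421, π⊥ = -5-10·β' ≈ -0.8579 ∉ [-0.3, 1.1) ⇒ out
candidate 3: (m,n)=(-10,-24) → π∥ = -10-24·β ≈ -67.9411, π⊥ = -10-24·β' ≈ -0.0589 ∈ [-0.3, 1.1) ⇒ IN Λ
candidate 4: (m,n)=(8,19) → π∥ = 8+19·β ≈ 53.8701, π⊥ = 8+19·β' ≈ 0.1299 ∈ [-0.3, 1.1) ⇒ IN Λ
candidate 5: (m,n)=(-2,-9) → π∥ = -2-9·β ≈ -23.7279, π⊥ = -2-9·β' ≈ 1.7279 ∉ [-0.3, 1.1) ⇒ out
candidate 6: (m,n)=(4,8) → π∥ = 4+8·β ≈ 23.3137, π⊥ = 4+8·β' ≈ 0.6863 ∈ [-0.3, 1.1) ⇒ IN Λ
candidate 7: (m,n)=(8,20) → π∥ = 8+20·β ≈ 56.2843, π⊥ = 8+20·β' ≈ -0.2843 ∈ [-0.3, 1.1) ⇒ IN Λ
candidate 8: (m,n)=(4,1) → π∥ = 4+1·β ≈ 6.4142, π⊥ = 4+1·β' ≈ 3.5858 ∉ [-0.3, 1.1) ⇒ out
candidate 9: (m,n)=(16,24) → π∥ = 16+24·β ≈ 73.9411, π⊥ = 16+24·β' ≈ 6.0589 ∉ [-0.3, 1.1) ⇒ out

1, 3, 4, 6, 7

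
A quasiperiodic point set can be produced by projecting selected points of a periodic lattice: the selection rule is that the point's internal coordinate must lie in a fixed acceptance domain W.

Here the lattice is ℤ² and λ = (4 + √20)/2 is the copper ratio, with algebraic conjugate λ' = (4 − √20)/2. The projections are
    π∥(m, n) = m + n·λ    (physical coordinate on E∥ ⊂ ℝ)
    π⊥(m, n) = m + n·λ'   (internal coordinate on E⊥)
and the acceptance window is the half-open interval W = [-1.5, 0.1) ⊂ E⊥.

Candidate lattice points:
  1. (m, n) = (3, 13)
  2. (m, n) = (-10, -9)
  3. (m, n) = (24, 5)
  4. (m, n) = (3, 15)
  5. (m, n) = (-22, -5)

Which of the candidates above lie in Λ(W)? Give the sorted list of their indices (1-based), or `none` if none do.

Numerically λ ≈ 4.23607 and λ' = −1/λ ≈ -0.23607.
candidate 1: (m,n)=(3,13) → π∥ = 3+13·λ ≈ 58.06888, π⊥ = 3+13·λ' ≈ -0.06888 ∈ [-1.5, 0.1) ⇒ IN Λ
candidate 2: (m,n)=(-10,-9) → π∥ = -10-9·λ ≈ -48.12461, π⊥ = -10-9·λ' ≈ -7.87539 ∉ [-1.5, 0.1) ⇒ out
candidate 3: (m,n)=(24,5) → π∥ = 24+5·λ ≈ 45.18034, π⊥ = 24+5·λ' ≈ 22.81966 ∉ [-1.5, 0.1) ⇒ out
candidate 4: (m,n)=(3,15) → π∥ = 3+15·λ ≈ 66.54102, π⊥ = 3+15·λ' ≈ -0.54102 ∈ [-1.5, 0.1) ⇒ IN Λ
candidate 5: (m,n)=(-22,-5) → π∥ = -22-5·λ ≈ -43.18034, π⊥ = -22-5·λ' ≈ -20.81966 ∉ [-1.5, 0.1) ⇒ out

1, 4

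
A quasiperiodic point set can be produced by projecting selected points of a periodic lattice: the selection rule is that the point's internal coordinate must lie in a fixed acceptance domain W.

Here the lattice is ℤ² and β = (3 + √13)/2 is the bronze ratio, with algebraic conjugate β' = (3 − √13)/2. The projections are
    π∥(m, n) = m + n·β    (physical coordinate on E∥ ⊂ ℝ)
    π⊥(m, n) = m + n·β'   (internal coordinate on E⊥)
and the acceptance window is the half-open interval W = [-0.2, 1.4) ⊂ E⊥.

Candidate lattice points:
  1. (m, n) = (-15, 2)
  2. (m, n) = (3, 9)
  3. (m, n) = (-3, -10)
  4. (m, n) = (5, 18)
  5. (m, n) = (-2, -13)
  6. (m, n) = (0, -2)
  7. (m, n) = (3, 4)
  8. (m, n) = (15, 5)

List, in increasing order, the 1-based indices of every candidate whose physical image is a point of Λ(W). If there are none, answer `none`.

2, 3, 6

Compute β' = (3−√13)/2 = -0.30278, so π⊥(m,n) = m -0.30278·n.
candidate 1: (m,n)=(-15,2) → π∥ = -15+2·β ≈ -8.39445, π⊥ = -15+2·β' ≈ -15.60555 ∉ [-0.2, 1.4) ⇒ out
candidate 2: (m,n)=(3,9) → π∥ = 3+9·β ≈ 32.72498, π⊥ = 3+9·β' ≈ 0.27502 ∈ [-0.2, 1.4) ⇒ IN Λ
candidate 3: (m,n)=(-3,-10) → π∥ = -3-10·β ≈ -36.02776, π⊥ = -3-10·β' ≈ 0.02776 ∈ [-0.2, 1.4) ⇒ IN Λ
candidate 4: (m,n)=(5,18) → π∥ = 5+18·β ≈ 64.44996, π⊥ = 5+18·β' ≈ -0.44996 ∉ [-0.2, 1.4) ⇒ out
candidate 5: (m,n)=(-2,-13) → π∥ = -2-13·β ≈ -44.93608, π⊥ = -2-13·β' ≈ 1.93608 ∉ [-0.2, 1.4) ⇒ out
candidate 6: (m,n)=(0,-2) → π∥ = 0-2·β ≈ -6.60555, π⊥ = 0-2·β' ≈ 0.60555 ∈ [-0.2, 1.4) ⇒ IN Λ
candidate 7: (m,n)=(3,4) → π∥ = 3+4·β ≈ 16.21110, π⊥ = 3+4·β' ≈ 1.78890 ∉ [-0.2, 1.4) ⇒ out
candidate 8: (m,n)=(15,5) → π∥ = 15+5·β ≈ 31.51388, π⊥ = 15+5·β' ≈ 13.48612 ∉ [-0.2, 1.4) ⇒ out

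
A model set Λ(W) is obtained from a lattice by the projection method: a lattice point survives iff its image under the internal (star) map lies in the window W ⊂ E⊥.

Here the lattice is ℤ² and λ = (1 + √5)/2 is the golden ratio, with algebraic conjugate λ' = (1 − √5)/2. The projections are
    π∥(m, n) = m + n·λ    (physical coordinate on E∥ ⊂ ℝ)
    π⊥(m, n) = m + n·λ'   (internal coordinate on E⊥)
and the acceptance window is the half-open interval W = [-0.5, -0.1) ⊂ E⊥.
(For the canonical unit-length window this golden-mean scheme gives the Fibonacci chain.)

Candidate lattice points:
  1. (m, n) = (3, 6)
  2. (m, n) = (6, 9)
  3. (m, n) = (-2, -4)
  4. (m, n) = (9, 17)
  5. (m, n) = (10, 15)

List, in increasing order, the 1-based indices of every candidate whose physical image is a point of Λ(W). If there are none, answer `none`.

Numerically λ ≈ 1.61803 and λ' = −1/λ ≈ -0.61803.
[1] lift (3,6): star map gives -0.70820; window check -0.5 ≤ -0.70820 < -0.1 is false → out
[2] lift (6,9): star map gives 0.43769; window check -0.5 ≤ 0.43769 < -0.1 is false → out
[3] lift (-2,-4): star map gives 0.47214; window check -0.5 ≤ 0.47214 < -0.1 is false → out
[4] lift (9,17): star map gives -1.50658; window check -0.5 ≤ -1.50658 < -0.1 is false → out
[5] lift (10,15): star map gives 0.72949; window check -0.5 ≤ 0.72949 < -0.1 is false → out

none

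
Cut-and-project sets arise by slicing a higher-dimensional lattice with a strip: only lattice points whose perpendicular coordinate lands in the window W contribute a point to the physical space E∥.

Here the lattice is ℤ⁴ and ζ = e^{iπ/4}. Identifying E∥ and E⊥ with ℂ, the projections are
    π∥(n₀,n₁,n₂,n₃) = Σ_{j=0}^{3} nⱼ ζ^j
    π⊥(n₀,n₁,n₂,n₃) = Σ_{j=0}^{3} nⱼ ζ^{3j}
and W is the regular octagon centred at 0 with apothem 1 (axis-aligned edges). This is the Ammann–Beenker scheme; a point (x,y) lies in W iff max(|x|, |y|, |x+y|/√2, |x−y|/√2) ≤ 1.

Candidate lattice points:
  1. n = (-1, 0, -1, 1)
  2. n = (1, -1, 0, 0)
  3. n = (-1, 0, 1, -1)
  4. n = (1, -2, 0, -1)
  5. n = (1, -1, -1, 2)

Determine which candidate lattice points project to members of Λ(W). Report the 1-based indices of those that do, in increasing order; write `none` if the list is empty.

none

π⊥(n) = n₀ + n₁ζ³ + n₂ζ⁶ + n₃ζ⁹ where ζ = e^{iπ/4}.
#1 (-1, 0, -1, 1): internal (-0.29289, 1.70711); octagon support 1.70711 vs apothem 1 → ∉ W
#2 (1, -1, 0, 0): internal (1.70711, -0.70711); octagon support 1.70711 vs apothem 1 → ∉ W
#3 (-1, 0, 1, -1): internal (-1.70711, -1.70711); octagon support 2.41421 vs apothem 1 → ∉ W
#4 (1, -2, 0, -1): internal (1.70711, -2.12132); octagon support 2.70711 vs apothem 1 → ∉ W
#5 (1, -1, -1, 2): internal (3.12132, 1.70711); octagon support 3.41421 vs apothem 1 → ∉ W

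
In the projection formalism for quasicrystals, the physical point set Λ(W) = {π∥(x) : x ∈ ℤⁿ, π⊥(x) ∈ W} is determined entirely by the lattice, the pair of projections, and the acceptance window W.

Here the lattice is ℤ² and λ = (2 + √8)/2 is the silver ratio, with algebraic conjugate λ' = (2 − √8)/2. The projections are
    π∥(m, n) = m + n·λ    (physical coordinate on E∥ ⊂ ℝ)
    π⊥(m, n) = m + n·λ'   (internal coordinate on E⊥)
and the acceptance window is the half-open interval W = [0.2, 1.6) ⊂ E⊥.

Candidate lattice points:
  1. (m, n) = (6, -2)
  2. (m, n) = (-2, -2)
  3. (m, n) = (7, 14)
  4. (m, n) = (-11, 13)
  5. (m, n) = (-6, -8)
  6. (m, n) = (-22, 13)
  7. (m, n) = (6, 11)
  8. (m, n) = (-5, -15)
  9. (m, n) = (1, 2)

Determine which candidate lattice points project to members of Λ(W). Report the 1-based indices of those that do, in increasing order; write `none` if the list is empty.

3, 7, 8

Numerically λ ≈ 2.414214 and λ' = −1/λ ≈ -0.414214.
candidate 1: (m,n)=(6,-2) → π∥ = 6-2·λ ≈ 1.171573, π⊥ = 6-2·λ' ≈ 6.828427 ∉ [0.2, 1.6) ⇒ out
candidate 2: (m,n)=(-2,-2) → π∥ = -2-2·λ ≈ -6.828427, π⊥ = -2-2·λ' ≈ -1.171573 ∉ [0.2, 1.6) ⇒ out
candidate 3: (m,n)=(7,14) → π∥ = 7+14·λ ≈ 40.798990, π⊥ = 7+14·λ' ≈ 1.201010 ∈ [0.2, 1.6) ⇒ IN Λ
candidate 4: (m,n)=(-11,13) → π∥ = -11+13·λ ≈ 20.384776, π⊥ = -11+13·λ' ≈ -16.384776 ∉ [0.2, 1.6) ⇒ out
candidate 5: (m,n)=(-6,-8) → π∥ = -6-8·λ ≈ -25.313708, π⊥ = -6-8·λ' ≈ -2.686292 ∉ [0.2, 1.6) ⇒ out
candidate 6: (m,n)=(-22,13) → π∥ = -22+13·λ ≈ 9.384776, π⊥ = -22+13·λ' ≈ -27.384776 ∉ [0.2, 1.6) ⇒ out
candidate 7: (m,n)=(6,11) → π∥ = 6+11·λ ≈ 32.556349, π⊥ = 6+11·λ' ≈ 1.443651 ∈ [0.2, 1.6) ⇒ IN Λ
candidate 8: (m,n)=(-5,-15) → π∥ = -5-15·λ ≈ -41.213203, π⊥ = -5-15·λ' ≈ 1.213203 ∈ [0.2, 1.6) ⇒ IN Λ
candidate 9: (m,n)=(1,2) → π∥ = 1+2·λ ≈ 5.828427, π⊥ = 1+2·λ' ≈ 0.171573 ∉ [0.2, 1.6) ⇒ out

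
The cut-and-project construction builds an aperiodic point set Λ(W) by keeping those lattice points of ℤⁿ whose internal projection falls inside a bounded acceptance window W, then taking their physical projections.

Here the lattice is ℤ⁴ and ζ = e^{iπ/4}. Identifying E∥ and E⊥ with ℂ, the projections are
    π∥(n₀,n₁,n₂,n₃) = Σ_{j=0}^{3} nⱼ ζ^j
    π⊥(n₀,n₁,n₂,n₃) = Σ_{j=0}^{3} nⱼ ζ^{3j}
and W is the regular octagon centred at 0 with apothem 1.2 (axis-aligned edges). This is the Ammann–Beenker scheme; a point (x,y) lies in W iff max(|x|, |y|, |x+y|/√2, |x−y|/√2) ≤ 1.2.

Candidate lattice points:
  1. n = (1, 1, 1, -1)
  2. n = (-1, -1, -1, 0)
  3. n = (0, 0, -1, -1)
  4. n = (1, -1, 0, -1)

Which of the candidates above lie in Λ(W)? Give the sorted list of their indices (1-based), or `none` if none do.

1, 2, 3

π⊥(n) = n₀ + n₁ζ³ + n₂ζ⁶ + n₃ζ⁹ where ζ = e^{iπ/4}.
#1 (1, 1, 1, -1): internal (-0.4142, -1.0000); octagon support 1.0000 vs apothem 1.2 → ∈ W
#2 (-1, -1, -1, 0): internal (-0.2929, 0.2929); octagon support 0.4142 vs apothem 1.2 → ∈ W
#3 (0, 0, -1, -1): internal (-0.7071, 0.2929); octagon support 0.7071 vs apothem 1.2 → ∈ W
#4 (1, -1, 0, -1): internal (1.0000, -1.4142); octagon support 1.7071 vs apothem 1.2 → ∉ W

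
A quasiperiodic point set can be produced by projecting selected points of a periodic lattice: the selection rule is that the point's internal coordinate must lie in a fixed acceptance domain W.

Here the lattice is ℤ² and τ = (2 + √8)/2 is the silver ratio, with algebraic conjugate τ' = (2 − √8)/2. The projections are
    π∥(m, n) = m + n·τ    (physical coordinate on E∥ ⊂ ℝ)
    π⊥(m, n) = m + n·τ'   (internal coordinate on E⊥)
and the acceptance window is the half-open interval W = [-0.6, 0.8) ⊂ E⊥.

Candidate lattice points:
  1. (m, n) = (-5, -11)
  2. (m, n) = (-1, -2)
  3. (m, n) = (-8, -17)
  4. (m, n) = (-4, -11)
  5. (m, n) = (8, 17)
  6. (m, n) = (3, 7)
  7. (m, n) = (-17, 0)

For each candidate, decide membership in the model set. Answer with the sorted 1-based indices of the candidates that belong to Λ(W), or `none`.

Compute τ' = (2−√8)/2 = -0.414214, so π⊥(m,n) = m -0.414214·n.
#1 (-5,-11): internal coord -5 + (-11)·τ' = -0.443651; -0.443651 ∈ [-0.6, 0.8) → IN Λ
#2 (-1,-2): internal coord -1 + (-2)·τ' = -0.171573; -0.171573 ∈ [-0.6, 0.8) → IN Λ
#3 (-8,-17): internal coord -8 + (-17)·τ' = -0.958369; -0.958369 ∉ [-0.6, 0.8) → out
#4 (-4,-11): internal coord -4 + (-11)·τ' = +0.556349; +0.556349 ∈ [-0.6, 0.8) → IN Λ
#5 (8,17): internal coord 8 + (17)·τ' = +0.958369; +0.958369 ∉ [-0.6, 0.8) → out
#6 (3,7): internal coord 3 + (7)·τ' = +0.100505; +0.100505 ∈ [-0.6, 0.8) → IN Λ
#7 (-17,0): internal coord -17 + (0)·τ' = -17.000000; -17.000000 ∉ [-0.6, 0.8) → out

1, 2, 4, 6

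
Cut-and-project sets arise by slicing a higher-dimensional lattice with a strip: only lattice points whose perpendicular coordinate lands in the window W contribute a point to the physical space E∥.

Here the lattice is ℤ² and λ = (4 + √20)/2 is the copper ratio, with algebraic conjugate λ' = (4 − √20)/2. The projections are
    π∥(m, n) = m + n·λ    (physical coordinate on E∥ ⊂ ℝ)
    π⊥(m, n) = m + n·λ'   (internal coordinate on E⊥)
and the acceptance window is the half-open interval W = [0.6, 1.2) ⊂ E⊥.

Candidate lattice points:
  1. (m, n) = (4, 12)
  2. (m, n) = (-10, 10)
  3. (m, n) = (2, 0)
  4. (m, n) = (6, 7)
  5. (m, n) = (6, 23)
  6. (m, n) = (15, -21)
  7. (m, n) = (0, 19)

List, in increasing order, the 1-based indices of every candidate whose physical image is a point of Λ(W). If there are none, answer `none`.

Compute λ' = (4−√20)/2 = -0.23607, so π⊥(m,n) = m -0.23607·n.
[1] lift (4,12): star map gives 1.16718; window check 0.6 ≤ 1.16718 < 1.2 is true → IN Λ
[2] lift (-10,10): star map gives -12.36068; window check 0.6 ≤ -12.36068 < 1.2 is false → out
[3] lift (2,0): star map gives 2.00000; window check 0.6 ≤ 2.00000 < 1.2 is false → out
[4] lift (6,7): star map gives 4.34752; window check 0.6 ≤ 4.34752 < 1.2 is false → out
[5] lift (6,23): star map gives 0.57044; window check 0.6 ≤ 0.57044 < 1.2 is false → out
[6] lift (15,-21): star map gives 19.95743; window check 0.6 ≤ 19.95743 < 1.2 is false → out
[7] lift (0,19): star map gives -4.48529; window check 0.6 ≤ -4.48529 < 1.2 is false → out

1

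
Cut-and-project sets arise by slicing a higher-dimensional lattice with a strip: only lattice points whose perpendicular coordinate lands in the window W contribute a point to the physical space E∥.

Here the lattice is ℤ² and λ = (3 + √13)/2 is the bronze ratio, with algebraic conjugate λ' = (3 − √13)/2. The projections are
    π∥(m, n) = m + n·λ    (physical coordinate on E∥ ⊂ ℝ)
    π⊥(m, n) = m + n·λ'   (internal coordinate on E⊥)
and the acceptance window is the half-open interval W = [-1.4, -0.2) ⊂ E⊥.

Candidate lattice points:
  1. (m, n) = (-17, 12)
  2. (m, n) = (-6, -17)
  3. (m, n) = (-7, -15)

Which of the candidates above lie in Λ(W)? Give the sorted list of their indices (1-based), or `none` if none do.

2

Compute λ' = (3−√13)/2 = -0.30278, so π⊥(m,n) = m -0.30278·n.
[1] lift (-17,12): star map gives -20.63331; window check -1.4 ≤ -20.63331 < -0.2 is false → out
[2] lift (-6,-17): star map gives -0.85281; window check -1.4 ≤ -0.85281 < -0.2 is true → IN Λ
[3] lift (-7,-15): star map gives -2.45837; window check -1.4 ≤ -2.45837 < -0.2 is false → out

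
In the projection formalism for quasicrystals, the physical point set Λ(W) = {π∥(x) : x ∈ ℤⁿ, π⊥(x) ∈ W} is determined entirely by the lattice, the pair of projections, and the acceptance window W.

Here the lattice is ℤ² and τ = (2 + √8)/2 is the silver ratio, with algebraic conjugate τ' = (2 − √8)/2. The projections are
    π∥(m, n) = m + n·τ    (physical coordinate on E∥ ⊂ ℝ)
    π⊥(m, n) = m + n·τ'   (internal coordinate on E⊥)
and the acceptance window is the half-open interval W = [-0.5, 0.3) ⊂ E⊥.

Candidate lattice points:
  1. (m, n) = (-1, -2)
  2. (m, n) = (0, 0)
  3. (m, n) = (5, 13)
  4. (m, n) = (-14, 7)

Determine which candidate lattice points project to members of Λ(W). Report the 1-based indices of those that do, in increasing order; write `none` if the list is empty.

Numerically τ ≈ 2.414214 and τ' = −1/τ ≈ -0.414214.
[1] lift (-1,-2): star map gives -0.171573; window check -0.5 ≤ -0.171573 < 0.3 is true → IN Λ
[2] lift (0,0): star map gives 0.000000; window check -0.5 ≤ 0.000000 < 0.3 is true → IN Λ
[3] lift (5,13): star map gives -0.384776; window check -0.5 ≤ -0.384776 < 0.3 is true → IN Λ
[4] lift (-14,7): star map gives -16.899495; window check -0.5 ≤ -16.899495 < 0.3 is false → out

1, 2, 3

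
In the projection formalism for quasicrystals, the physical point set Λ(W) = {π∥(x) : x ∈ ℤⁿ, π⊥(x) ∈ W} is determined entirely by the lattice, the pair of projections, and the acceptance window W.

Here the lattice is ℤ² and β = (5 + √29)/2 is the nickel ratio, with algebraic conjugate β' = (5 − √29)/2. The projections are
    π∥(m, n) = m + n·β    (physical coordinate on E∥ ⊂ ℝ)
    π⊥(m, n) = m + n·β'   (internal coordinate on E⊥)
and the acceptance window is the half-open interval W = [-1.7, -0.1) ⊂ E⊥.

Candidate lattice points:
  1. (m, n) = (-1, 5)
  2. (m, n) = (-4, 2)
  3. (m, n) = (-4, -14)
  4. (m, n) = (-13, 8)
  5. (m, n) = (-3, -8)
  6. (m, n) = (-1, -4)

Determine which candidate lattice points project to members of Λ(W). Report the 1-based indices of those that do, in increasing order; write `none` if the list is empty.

β' = (5−√29)/2 ≈ -0.1926.
candidate 1: (m,n)=(-1,5) → π∥ = -1+5·β ≈ 24.9629, π⊥ = -1+5·β' ≈ -1.9629 ∉ [-1.7, -0.1) ⇒ out
candidate 2: (m,n)=(-4,2) → π∥ = -4+2·β ≈ 6.3852, π⊥ = -4+2·β' ≈ -4.3852 ∉ [-1.7, -0.1) ⇒ out
candidate 3: (m,n)=(-4,-14) → π∥ = -4-14·β ≈ -76.6962, π⊥ = -4-14·β' ≈ -1.3038 ∈ [-1.7, -0.1) ⇒ IN Λ
candidate 4: (m,n)=(-13,8) → π∥ = -13+8·β ≈ 28.5407, π⊥ = -13+8·β' ≈ -14.5407 ∉ [-1.7, -0.1) ⇒ out
candidate 5: (m,n)=(-3,-8) → π∥ = -3-8·β ≈ -44.5407, π⊥ = -3-8·β' ≈ -1.4593 ∈ [-1.7, -0.1) ⇒ IN Λ
candidate 6: (m,n)=(-1,-4) → π∥ = -1-4·β ≈ -21.7703, π⊥ = -1-4·β' ≈ -0.2297 ∈ [-1.7, -0.1) ⇒ IN Λ

3, 5, 6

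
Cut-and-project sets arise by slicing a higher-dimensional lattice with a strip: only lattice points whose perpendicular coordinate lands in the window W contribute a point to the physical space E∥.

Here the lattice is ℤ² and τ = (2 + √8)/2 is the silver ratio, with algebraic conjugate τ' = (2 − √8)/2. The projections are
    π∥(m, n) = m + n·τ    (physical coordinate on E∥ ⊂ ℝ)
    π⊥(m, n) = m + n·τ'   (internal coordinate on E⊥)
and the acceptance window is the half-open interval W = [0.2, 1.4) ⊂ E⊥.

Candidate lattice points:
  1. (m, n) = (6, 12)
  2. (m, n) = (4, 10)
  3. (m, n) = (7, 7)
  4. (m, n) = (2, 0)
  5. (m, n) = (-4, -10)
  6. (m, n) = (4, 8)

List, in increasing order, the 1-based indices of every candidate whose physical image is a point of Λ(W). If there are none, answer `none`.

Compute τ' = (2−√8)/2 = -0.4142, so π⊥(m,n) = m -0.4142·n.
#1 (6,12): internal coord 6 + (12)·τ' = +1.0294; +1.0294 ∈ [0.2, 1.4) → IN Λ
#2 (4,10): internal coord 4 + (10)·τ' = -0.1421; -0.1421 ∉ [0.2, 1.4) → out
#3 (7,7): internal coord 7 + (7)·τ' = +4.1005; +4.1005 ∉ [0.2, 1.4) → out
#4 (2,0): internal coord 2 + (0)·τ' = +2.0000; +2.0000 ∉ [0.2, 1.4) → out
#5 (-4,-10): internal coord -4 + (-10)·τ' = +0.1421; +0.1421 ∉ [0.2, 1.4) → out
#6 (4,8): internal coord 4 + (8)·τ' = +0.6863; +0.6863 ∈ [0.2, 1.4) → IN Λ

1, 6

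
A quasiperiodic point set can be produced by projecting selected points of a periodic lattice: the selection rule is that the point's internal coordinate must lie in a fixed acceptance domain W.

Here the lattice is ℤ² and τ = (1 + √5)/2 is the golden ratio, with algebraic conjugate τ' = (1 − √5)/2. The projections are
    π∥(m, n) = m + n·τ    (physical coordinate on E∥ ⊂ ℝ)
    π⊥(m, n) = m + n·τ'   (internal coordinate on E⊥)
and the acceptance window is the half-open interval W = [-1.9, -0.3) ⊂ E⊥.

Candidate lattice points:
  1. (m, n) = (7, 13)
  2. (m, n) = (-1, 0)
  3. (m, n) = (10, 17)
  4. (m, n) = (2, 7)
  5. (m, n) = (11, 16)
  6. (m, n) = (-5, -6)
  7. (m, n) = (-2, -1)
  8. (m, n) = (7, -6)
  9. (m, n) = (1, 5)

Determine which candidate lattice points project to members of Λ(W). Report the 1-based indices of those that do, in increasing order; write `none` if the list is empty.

Compute τ' = (1−√5)/2 = -0.61803, so π⊥(m,n) = m -0.61803·n.
candidate 1: (m,n)=(7,13) → π∥ = 7+13·τ ≈ 28.03444, π⊥ = 7+13·τ' ≈ -1.03444 ∈ [-1.9, -0.3) ⇒ IN Λ
candidate 2: (m,n)=(-1,0) → π∥ = -1+0·τ ≈ -1.00000, π⊥ = -1+0·τ' ≈ -1.00000 ∈ [-1.9, -0.3) ⇒ IN Λ
candidate 3: (m,n)=(10,17) → π∥ = 10+17·τ ≈ 37.50658, π⊥ = 10+17·τ' ≈ -0.50658 ∈ [-1.9, -0.3) ⇒ IN Λ
candidate 4: (m,n)=(2,7) → π∥ = 2+7·τ ≈ 13.32624, π⊥ = 2+7·τ' ≈ -2.32624 ∉ [-1.9, -0.3) ⇒ out
candidate 5: (m,n)=(11,16) → π∥ = 11+16·τ ≈ 36.88854, π⊥ = 11+16·τ' ≈ 1.11146 ∉ [-1.9, -0.3) ⇒ out
candidate 6: (m,n)=(-5,-6) → π∥ = -5-6·τ ≈ -14.70820, π⊥ = -5-6·τ' ≈ -1.29180 ∈ [-1.9, -0.3) ⇒ IN Λ
candidate 7: (m,n)=(-2,-1) → π∥ = -2-1·τ ≈ -3.61803, π⊥ = -2-1·τ' ≈ -1.38197 ∈ [-1.9, -0.3) ⇒ IN Λ
candidate 8: (m,n)=(7,-6) → π∥ = 7-6·τ ≈ -2.70820, π⊥ = 7-6·τ' ≈ 10.70820 ∉ [-1.9, -0.3) ⇒ out
candidate 9: (m,n)=(1,5) → π∥ = 1+5·τ ≈ 9.09017, π⊥ = 1+5·τ' ≈ -2.09017 ∉ [-1.9, -0.3) ⇒ out

1, 2, 3, 6, 7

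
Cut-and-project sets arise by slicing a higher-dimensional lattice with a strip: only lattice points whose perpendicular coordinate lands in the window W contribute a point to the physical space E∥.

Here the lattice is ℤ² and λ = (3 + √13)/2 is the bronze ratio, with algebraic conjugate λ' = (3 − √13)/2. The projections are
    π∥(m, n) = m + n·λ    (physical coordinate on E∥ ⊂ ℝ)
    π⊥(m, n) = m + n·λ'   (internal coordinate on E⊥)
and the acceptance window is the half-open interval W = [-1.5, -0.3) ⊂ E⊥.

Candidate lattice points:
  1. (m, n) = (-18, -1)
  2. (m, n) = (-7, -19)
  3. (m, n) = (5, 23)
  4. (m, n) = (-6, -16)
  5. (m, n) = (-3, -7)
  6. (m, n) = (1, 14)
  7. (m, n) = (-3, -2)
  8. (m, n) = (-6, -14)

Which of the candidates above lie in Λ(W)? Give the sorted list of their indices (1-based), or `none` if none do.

2, 4, 5

Numerically λ ≈ 3.30278 and λ' = −1/λ ≈ -0.30278.
candidate 1: (m,n)=(-18,-1) → π∥ = -18-1·λ ≈ -21.30278, π⊥ = -18-1·λ' ≈ -17.69722 ∉ [-1.5, -0.3) ⇒ out
candidate 2: (m,n)=(-7,-19) → π∥ = -7-19·λ ≈ -69.75274, π⊥ = -7-19·λ' ≈ -1.24726 ∈ [-1.5, -0.3) ⇒ IN Λ
candidate 3: (m,n)=(5,23) → π∥ = 5+23·λ ≈ 80.96384, π⊥ = 5+23·λ' ≈ -1.96384 ∉ [-1.5, -0.3) ⇒ out
candidate 4: (m,n)=(-6,-16) → π∥ = -6-16·λ ≈ -58.84441, π⊥ = -6-16·λ' ≈ -1.15559 ∈ [-1.5, -0.3) ⇒ IN Λ
candidate 5: (m,n)=(-3,-7) → π∥ = -3-7·λ ≈ -26.11943, π⊥ = -3-7·λ' ≈ -0.88057 ∈ [-1.5, -0.3) ⇒ IN Λ
candidate 6: (m,n)=(1,14) → π∥ = 1+14·λ ≈ 47.23886, π⊥ = 1+14·λ' ≈ -3.23886 ∉ [-1.5, -0.3) ⇒ out
candidate 7: (m,n)=(-3,-2) → π∥ = -3-2·λ ≈ -9.60555, π⊥ = -3-2·λ' ≈ -2.39445 ∉ [-1.5, -0.3) ⇒ out
candidate 8: (m,n)=(-6,-14) → π∥ = -6-14·λ ≈ -52.23886, π⊥ = -6-14·λ' ≈ -1.76114 ∉ [-1.5, -0.3) ⇒ out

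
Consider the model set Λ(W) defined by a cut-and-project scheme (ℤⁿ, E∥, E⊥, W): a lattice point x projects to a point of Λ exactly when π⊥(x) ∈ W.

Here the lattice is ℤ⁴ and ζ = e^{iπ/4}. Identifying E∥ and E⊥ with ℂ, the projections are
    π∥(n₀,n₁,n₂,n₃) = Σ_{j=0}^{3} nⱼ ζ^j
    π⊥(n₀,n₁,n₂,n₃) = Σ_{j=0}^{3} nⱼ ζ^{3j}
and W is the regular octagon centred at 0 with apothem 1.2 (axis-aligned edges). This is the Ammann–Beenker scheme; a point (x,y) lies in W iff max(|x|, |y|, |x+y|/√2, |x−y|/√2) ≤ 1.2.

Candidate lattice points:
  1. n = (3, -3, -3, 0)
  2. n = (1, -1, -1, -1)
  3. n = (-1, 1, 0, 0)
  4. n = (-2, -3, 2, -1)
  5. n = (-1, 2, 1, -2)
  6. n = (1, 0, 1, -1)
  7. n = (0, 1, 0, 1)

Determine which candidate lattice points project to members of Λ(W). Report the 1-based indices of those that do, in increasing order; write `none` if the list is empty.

π⊥(n) = n₀ + n₁ζ³ + n₂ζ⁶ + n₃ζ⁹ where ζ = e^{iπ/4}.
#1 (3, -3, -3, 0): internal (5.121320, 0.878680); octagon support 5.121320 vs apothem 1.2 → ∉ W
#2 (1, -1, -1, -1): internal (1.000000, -0.414214); octagon support 1.000000 vs apothem 1.2 → ∈ W
#3 (-1, 1, 0, 0): internal (-1.707107, 0.707107); octagon support 1.707107 vs apothem 1.2 → ∉ W
#4 (-2, -3, 2, -1): internal (-0.585786, -4.828427); octagon support 4.828427 vs apothem 1.2 → ∉ W
#5 (-1, 2, 1, -2): internal (-3.828427, -1.000000); octagon support 3.828427 vs apothem 1.2 → ∉ W
#6 (1, 0, 1, -1): internal (0.292893, -1.707107); octagon support 1.707107 vs apothem 1.2 → ∉ W
#7 (0, 1, 0, 1): internal (0.000000, 1.414214); octagon support 1.414214 vs apothem 1.2 → ∉ W

2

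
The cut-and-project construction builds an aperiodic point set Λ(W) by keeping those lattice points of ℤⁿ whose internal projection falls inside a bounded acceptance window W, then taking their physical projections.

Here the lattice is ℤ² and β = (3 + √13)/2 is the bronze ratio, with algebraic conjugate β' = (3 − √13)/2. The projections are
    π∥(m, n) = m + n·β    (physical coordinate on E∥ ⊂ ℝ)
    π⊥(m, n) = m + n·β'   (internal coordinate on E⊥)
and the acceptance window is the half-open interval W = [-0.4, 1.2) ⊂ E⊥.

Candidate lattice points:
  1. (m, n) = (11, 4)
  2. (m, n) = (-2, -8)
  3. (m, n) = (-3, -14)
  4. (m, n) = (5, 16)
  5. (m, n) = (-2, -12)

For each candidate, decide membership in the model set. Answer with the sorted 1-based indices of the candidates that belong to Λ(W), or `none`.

Compute β' = (3−√13)/2 = -0.302776, so π⊥(m,n) = m -0.302776·n.
[1] lift (11,4): star map gives 9.788897; window check -0.4 ≤ 9.788897 < 1.2 is false → out
[2] lift (-2,-8): star map gives 0.422205; window check -0.4 ≤ 0.422205 < 1.2 is true → IN Λ
[3] lift (-3,-14): star map gives 1.238859; window check -0.4 ≤ 1.238859 < 1.2 is false → out
[4] lift (5,16): star map gives 0.155590; window check -0.4 ≤ 0.155590 < 1.2 is true → IN Λ
[5] lift (-2,-12): star map gives 1.633308; window check -0.4 ≤ 1.633308 < 1.2 is false → out

2, 4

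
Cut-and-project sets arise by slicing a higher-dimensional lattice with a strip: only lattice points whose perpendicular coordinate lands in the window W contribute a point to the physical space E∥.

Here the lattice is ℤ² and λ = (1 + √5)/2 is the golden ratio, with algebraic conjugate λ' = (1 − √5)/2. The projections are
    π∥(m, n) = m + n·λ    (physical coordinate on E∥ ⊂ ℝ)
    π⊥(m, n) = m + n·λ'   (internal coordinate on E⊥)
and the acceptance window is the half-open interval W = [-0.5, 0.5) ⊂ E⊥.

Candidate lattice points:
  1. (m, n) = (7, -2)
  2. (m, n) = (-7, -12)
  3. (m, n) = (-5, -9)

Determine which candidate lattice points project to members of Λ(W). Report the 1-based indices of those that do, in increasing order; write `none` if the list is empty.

2

λ' = (1−√5)/2 ≈ -0.618034.
#1 (7,-2): internal coord 7 + (-2)·λ' = +8.236068; +8.236068 ∉ [-0.5, 0.5) → out
#2 (-7,-12): internal coord -7 + (-12)·λ' = +0.416408; +0.416408 ∈ [-0.5, 0.5) → IN Λ
#3 (-5,-9): internal coord -5 + (-9)·λ' = +0.562306; +0.562306 ∉ [-0.5, 0.5) → out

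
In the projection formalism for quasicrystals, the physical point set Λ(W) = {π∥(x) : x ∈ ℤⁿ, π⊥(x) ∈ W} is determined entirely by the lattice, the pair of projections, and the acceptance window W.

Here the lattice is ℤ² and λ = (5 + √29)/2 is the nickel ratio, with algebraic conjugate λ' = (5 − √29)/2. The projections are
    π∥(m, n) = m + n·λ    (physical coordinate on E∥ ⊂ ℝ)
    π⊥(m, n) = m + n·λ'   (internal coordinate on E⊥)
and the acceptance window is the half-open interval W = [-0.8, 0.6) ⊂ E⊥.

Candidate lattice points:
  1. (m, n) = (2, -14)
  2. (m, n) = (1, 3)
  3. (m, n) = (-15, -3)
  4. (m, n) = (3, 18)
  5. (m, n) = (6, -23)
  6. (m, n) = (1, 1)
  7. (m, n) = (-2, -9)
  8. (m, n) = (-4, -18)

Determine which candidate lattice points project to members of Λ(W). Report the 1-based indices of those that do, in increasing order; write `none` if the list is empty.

λ' = (5−√29)/2 ≈ -0.19258.
candidate 1: (m,n)=(2,-14) → π∥ = 2-14·λ ≈ -70.69615, π⊥ = 2-14·λ' ≈ 4.69615 ∉ [-0.8, 0.6) ⇒ out
candidate 2: (m,n)=(1,3) → π∥ = 1+3·λ ≈ 16.57775, π⊥ = 1+3·λ' ≈ 0.42225 ∈ [-0.8, 0.6) ⇒ IN Λ
candidate 3: (m,n)=(-15,-3) → π∥ = -15-3·λ ≈ -30.57775, π⊥ = -15-3·λ' ≈ -14.42225 ∉ [-0.8, 0.6) ⇒ out
candidate 4: (m,n)=(3,18) → π∥ = 3+18·λ ≈ 96.46648, π⊥ = 3+18·λ' ≈ -0.46648 ∈ [-0.8, 0.6) ⇒ IN Λ
candidate 5: (m,n)=(6,-23) → π∥ = 6-23·λ ≈ -113.42940, π⊥ = 6-23·λ' ≈ 10.42940 ∉ [-0.8, 0.6) ⇒ out
candidate 6: (m,n)=(1,1) → π∥ = 1+1·λ ≈ 6.19258, π⊥ = 1+1·λ' ≈ 0.80742 ∉ [-0.8, 0.6) ⇒ out
candidate 7: (m,n)=(-2,-9) → π∥ = -2-9·λ ≈ -48.73324, π⊥ = -2-9·λ' ≈ -0.26676 ∈ [-0.8, 0.6) ⇒ IN Λ
candidate 8: (m,n)=(-4,-18) → π∥ = -4-18·λ ≈ -97.46648, π⊥ = -4-18·λ' ≈ -0.53352 ∈ [-0.8, 0.6) ⇒ IN Λ

2, 4, 7, 8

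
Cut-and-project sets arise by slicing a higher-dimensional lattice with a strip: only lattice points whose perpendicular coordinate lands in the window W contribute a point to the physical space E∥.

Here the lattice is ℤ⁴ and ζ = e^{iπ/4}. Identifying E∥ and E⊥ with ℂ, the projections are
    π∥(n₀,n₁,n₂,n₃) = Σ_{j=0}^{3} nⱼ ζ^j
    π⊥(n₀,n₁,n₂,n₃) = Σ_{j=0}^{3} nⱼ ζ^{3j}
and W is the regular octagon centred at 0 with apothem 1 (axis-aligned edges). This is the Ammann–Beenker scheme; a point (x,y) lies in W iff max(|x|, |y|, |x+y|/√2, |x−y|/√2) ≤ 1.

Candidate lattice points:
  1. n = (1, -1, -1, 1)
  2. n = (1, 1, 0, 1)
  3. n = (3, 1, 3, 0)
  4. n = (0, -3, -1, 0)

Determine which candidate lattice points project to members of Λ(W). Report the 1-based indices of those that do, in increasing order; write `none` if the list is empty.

none

With ζ = e^{iπ/4} the internal vectors are ζ^0,ζ^3,ζ^6,ζ^9.
#1 (1, -1, -1, 1): internal (2.41421, 1.00000); octagon support 2.41421 vs apothem 1 → ∉ W
#2 (1, 1, 0, 1): internal (1.00000, 1.41421); octagon support 1.70711 vs apothem 1 → ∉ W
#3 (3, 1, 3, 0): internal (2.29289, -2.29289); octagon support 3.24264 vs apothem 1 → ∉ W
#4 (0, -3, -1, 0): internal (2.12132, -1.12132); octagon support 2.29289 vs apothem 1 → ∉ W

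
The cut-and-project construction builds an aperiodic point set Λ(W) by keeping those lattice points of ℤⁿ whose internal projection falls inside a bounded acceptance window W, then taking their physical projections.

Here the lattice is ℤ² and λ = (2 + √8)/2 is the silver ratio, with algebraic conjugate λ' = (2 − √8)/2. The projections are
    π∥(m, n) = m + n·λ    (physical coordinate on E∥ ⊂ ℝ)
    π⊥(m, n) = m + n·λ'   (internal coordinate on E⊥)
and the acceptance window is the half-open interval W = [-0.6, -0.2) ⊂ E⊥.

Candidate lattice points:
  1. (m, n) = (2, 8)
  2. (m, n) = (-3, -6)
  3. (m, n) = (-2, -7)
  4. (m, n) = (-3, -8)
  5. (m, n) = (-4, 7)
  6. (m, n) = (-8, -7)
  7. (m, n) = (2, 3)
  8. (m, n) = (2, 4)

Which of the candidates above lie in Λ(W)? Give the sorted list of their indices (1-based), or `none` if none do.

Compute λ' = (2−√8)/2 = -0.41421, so π⊥(m,n) = m -0.41421·n.
[1] lift (2,8): star map gives -1.31371; window check -0.6 ≤ -1.31371 < -0.2 is false → out
[2] lift (-3,-6): star map gives -0.51472; window check -0.6 ≤ -0.51472 < -0.2 is true → IN Λ
[3] lift (-2,-7): star map gives 0.89949; window check -0.6 ≤ 0.89949 < -0.2 is false → out
[4] lift (-3,-8): star map gives 0.31371; window check -0.6 ≤ 0.31371 < -0.2 is false → out
[5] lift (-4,7): star map gives -6.89949; window check -0.6 ≤ -6.89949 < -0.2 is false → out
[6] lift (-8,-7): star map gives -5.10051; window check -0.6 ≤ -5.10051 < -0.2 is false → out
[7] lift (2,3): star map gives 0.75736; window check -0.6 ≤ 0.75736 < -0.2 is false → out
[8] lift (2,4): star map gives 0.34315; window check -0.6 ≤ 0.34315 < -0.2 is false → out

2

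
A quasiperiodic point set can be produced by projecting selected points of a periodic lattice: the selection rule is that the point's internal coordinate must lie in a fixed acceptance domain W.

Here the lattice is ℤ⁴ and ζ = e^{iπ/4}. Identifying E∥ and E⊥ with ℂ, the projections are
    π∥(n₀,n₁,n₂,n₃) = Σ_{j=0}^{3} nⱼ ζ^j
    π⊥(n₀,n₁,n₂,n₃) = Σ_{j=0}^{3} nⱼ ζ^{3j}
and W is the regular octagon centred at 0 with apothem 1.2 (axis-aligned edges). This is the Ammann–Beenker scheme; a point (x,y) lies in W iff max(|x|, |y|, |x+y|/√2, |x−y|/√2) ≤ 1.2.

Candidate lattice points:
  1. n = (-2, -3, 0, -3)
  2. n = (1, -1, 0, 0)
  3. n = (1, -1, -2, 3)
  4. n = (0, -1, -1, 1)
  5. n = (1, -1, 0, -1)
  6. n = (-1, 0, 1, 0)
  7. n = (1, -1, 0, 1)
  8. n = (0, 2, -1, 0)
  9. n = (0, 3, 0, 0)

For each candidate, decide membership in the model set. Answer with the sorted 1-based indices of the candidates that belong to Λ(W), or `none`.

none

Internal map: ζ^{3j} for j=0..3 gives (1,0), (−√2/2,√2/2), (0,−1), (√2/2,√2/2).
#1 (-2, -3, 0, -3): internal (-2.00000, -4.24264); octagon support 4.41421 vs apothem 1.2 → ∉ W
#2 (1, -1, 0, 0): internal (1.70711, -0.70711); octagon support 1.70711 vs apothem 1.2 → ∉ W
#3 (1, -1, -2, 3): internal (3.82843, 3.41421); octagon support 5.12132 vs apothem 1.2 → ∉ W
#4 (0, -1, -1, 1): internal (1.41421, 1.00000); octagon support 1.70711 vs apothem 1.2 → ∉ W
#5 (1, -1, 0, -1): internal (1.00000, -1.41421); octagon support 1.70711 vs apothem 1.2 → ∉ W
#6 (-1, 0, 1, 0): internal (-1.00000, -1.00000); octagon support 1.41421 vs apothem 1.2 → ∉ W
#7 (1, -1, 0, 1): internal (2.41421, 0.00000); octagon support 2.41421 vs apothem 1.2 → ∉ W
#8 (0, 2, -1, 0): internal (-1.41421, 2.41421); octagon support 2.70711 vs apothem 1.2 → ∉ W
#9 (0, 3, 0, 0): internal (-2.12132, 2.12132); octagon support 3.00000 vs apothem 1.2 → ∉ W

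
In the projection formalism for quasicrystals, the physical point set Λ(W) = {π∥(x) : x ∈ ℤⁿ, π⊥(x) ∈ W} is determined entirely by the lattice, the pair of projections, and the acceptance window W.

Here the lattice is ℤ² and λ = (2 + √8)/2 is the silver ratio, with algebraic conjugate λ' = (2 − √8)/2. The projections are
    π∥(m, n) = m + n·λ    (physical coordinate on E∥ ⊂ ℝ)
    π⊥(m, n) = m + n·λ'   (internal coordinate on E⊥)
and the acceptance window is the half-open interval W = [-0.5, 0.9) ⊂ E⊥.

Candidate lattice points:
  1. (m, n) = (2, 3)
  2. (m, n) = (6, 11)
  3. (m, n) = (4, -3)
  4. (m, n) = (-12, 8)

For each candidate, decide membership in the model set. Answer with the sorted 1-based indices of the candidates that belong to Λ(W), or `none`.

Compute λ' = (2−√8)/2 = -0.414214, so π⊥(m,n) = m -0.414214·n.
[1] lift (2,3): star map gives 0.757359; window check -0.5 ≤ 0.757359 < 0.9 is true → IN Λ
[2] lift (6,11): star map gives 1.443651; window check -0.5 ≤ 1.443651 < 0.9 is false → out
[3] lift (4,-3): star map gives 5.242641; window check -0.5 ≤ 5.242641 < 0.9 is false → out
[4] lift (-12,8): star map gives -15.313708; window check -0.5 ≤ -15.313708 < 0.9 is false → out

1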